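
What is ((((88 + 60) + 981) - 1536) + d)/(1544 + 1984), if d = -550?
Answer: -319/1176 ≈ -0.27126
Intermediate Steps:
((((88 + 60) + 981) - 1536) + d)/(1544 + 1984) = ((((88 + 60) + 981) - 1536) - 550)/(1544 + 1984) = (((148 + 981) - 1536) - 550)/3528 = ((1129 - 1536) - 550)*(1/3528) = (-407 - 550)*(1/3528) = -957*1/3528 = -319/1176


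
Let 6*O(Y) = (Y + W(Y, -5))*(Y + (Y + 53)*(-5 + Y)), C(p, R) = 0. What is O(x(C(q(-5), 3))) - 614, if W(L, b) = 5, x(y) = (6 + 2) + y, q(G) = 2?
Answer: -1201/6 ≈ -200.17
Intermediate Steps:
x(y) = 8 + y
O(Y) = (5 + Y)*(Y + (-5 + Y)*(53 + Y))/6 (O(Y) = ((Y + 5)*(Y + (Y + 53)*(-5 + Y)))/6 = ((5 + Y)*(Y + (53 + Y)*(-5 + Y)))/6 = ((5 + Y)*(Y + (-5 + Y)*(53 + Y)))/6 = (5 + Y)*(Y + (-5 + Y)*(53 + Y))/6)
O(x(C(q(-5), 3))) - 614 = (-1325/6 + 9*(8 + 0)² - 10*(8 + 0)/3 + (8 + 0)³/6) - 614 = (-1325/6 + 9*8² - 10/3*8 + (⅙)*8³) - 614 = (-1325/6 + 9*64 - 80/3 + (⅙)*512) - 614 = (-1325/6 + 576 - 80/3 + 256/3) - 614 = 2483/6 - 614 = -1201/6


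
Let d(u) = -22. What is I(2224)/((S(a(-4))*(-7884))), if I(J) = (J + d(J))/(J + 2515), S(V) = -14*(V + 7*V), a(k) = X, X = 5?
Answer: 367/3487145760 ≈ 1.0524e-7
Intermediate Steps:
a(k) = 5
S(V) = -112*V
I(J) = (-22 + J)/(2515 + J) (I(J) = (J - 22)/(J + 2515) = (-22 + J)/(2515 + J))
I(2224)/((S(a(-4))*(-7884))) = ((-22 + 2224)/(2515 + 2224))/((-112*5*(-7884))) = (2202/4739)/((-560*(-7884))) = ((1/4739)*2202)/4415040 = (2202/4739)*(1/4415040) = 367/3487145760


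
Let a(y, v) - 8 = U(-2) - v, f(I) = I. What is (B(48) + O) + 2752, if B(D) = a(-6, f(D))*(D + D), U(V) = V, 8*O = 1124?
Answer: -2279/2 ≈ -1139.5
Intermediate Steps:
O = 281/2 (O = (⅛)*1124 = 281/2 ≈ 140.50)
a(y, v) = 6 - v (a(y, v) = 8 + (-2 - v) = 6 - v)
B(D) = 2*D*(6 - D) (B(D) = (6 - D)*(D + D) = (6 - D)*(2*D) = 2*D*(6 - D))
(B(48) + O) + 2752 = (2*48*(6 - 1*48) + 281/2) + 2752 = (2*48*(6 - 48) + 281/2) + 2752 = (2*48*(-42) + 281/2) + 2752 = (-4032 + 281/2) + 2752 = -7783/2 + 2752 = -2279/2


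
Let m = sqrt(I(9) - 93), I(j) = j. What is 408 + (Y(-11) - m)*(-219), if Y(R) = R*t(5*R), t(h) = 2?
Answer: 5226 + 438*I*sqrt(21) ≈ 5226.0 + 2007.2*I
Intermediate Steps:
m = 2*I*sqrt(21) (m = sqrt(9 - 93) = sqrt(-84) = 2*I*sqrt(21) ≈ 9.1651*I)
Y(R) = 2*R (Y(R) = R*2 = 2*R)
408 + (Y(-11) - m)*(-219) = 408 + (2*(-11) - 2*I*sqrt(21))*(-219) = 408 + (-22 - 2*I*sqrt(21))*(-219) = 408 + (4818 + 438*I*sqrt(21)) = 5226 + 438*I*sqrt(21)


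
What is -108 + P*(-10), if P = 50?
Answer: -608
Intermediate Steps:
-108 + P*(-10) = -108 + 50*(-10) = -108 - 500 = -608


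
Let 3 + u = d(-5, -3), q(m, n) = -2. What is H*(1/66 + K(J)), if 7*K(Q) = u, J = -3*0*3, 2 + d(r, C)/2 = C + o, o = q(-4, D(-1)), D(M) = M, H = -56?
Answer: 4460/33 ≈ 135.15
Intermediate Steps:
o = -2
d(r, C) = -8 + 2*C (d(r, C) = -4 + 2*(C - 2) = -4 + 2*(-2 + C) = -4 + (-4 + 2*C) = -8 + 2*C)
u = -17 (u = -3 + (-8 + 2*(-3)) = -3 + (-8 - 6) = -3 - 14 = -17)
J = 0 (J = 0*3 = 0)
K(Q) = -17/7 (K(Q) = (1/7)*(-17) = -17/7)
H*(1/66 + K(J)) = -56*(1/66 - 17/7) = -56*(-1115/462) = 4460/33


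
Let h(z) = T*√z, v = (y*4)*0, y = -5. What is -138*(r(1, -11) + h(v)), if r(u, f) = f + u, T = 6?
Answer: 1380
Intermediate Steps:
v = 0 (v = -5*4*0 = -20*0 = 0)
h(z) = 6*√z
-138*(r(1, -11) + h(v)) = -138*((-11 + 1) + 6*√0) = -138*(-10 + 6*0) = -138*(-10 + 0) = -138*(-10) = 1380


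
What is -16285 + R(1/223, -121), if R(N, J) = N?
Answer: -3631554/223 ≈ -16285.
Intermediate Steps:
-16285 + R(1/223, -121) = -16285 + 1/223 = -3631554/223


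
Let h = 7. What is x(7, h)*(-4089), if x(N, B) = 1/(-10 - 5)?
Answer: 1363/5 ≈ 272.60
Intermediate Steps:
x(N, B) = -1/15 (x(N, B) = 1/(-15) = -1/15)
x(7, h)*(-4089) = -1/15*(-4089) = 1363/5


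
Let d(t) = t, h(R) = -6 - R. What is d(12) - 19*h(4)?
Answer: 202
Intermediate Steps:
d(12) - 19*h(4) = 12 - 19*(-6 - 1*4) = 12 - 19*(-6 - 4) = 12 - 19*(-10) = 12 + 190 = 202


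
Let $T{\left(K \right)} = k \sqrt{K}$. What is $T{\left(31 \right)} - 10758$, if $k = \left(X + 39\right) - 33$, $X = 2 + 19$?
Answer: $-10758 + 27 \sqrt{31} \approx -10608.0$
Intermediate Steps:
$X = 21$
$k = 27$ ($k = \left(21 + 39\right) - 33 = 60 - 33 = 27$)
$T{\left(K \right)} = 27 \sqrt{K}$
$T{\left(31 \right)} - 10758 = 27 \sqrt{31} - 10758 = -10758 + 27 \sqrt{31}$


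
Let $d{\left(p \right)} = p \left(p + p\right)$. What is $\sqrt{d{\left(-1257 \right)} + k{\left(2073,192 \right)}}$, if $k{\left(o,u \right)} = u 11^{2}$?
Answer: $\sqrt{3183330} \approx 1784.2$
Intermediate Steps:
$k{\left(o,u \right)} = 121 u$ ($k{\left(o,u \right)} = u 121 = 121 u$)
$d{\left(p \right)} = 2 p^{2}$ ($d{\left(p \right)} = p 2 p = 2 p^{2}$)
$\sqrt{d{\left(-1257 \right)} + k{\left(2073,192 \right)}} = \sqrt{2 \left(-1257\right)^{2} + 121 \cdot 192} = \sqrt{2 \cdot 1580049 + 23232} = \sqrt{3160098 + 23232} = \sqrt{3183330}$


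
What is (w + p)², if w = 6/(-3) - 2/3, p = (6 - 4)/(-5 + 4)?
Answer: 196/9 ≈ 21.778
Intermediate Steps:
p = -2 (p = 2/(-1) = 2*(-1) = -2)
w = -8/3 (w = 6*(-⅓) - 2*⅓ = -2 - ⅔ = -8/3 ≈ -2.6667)
(w + p)² = (-8/3 - 2)² = (-14/3)² = 196/9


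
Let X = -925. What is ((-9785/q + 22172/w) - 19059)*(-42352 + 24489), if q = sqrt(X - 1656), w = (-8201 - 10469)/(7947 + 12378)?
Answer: 1440610633209/1867 - 174789455*I*sqrt(2581)/2581 ≈ 7.7162e+8 - 3.4405e+6*I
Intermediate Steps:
w = -3734/4065 (w = -18670/20325 = -18670*1/20325 = -3734/4065 ≈ -0.91857)
q = I*sqrt(2581) (q = sqrt(-925 - 1656) = sqrt(-2581) = I*sqrt(2581) ≈ 50.804*I)
((-9785/q + 22172/w) - 19059)*(-42352 + 24489) = ((-9785*(-I*sqrt(2581)/2581) + 22172/(-3734/4065)) - 19059)*(-42352 + 24489) = ((-(-9785)*I*sqrt(2581)/2581 + 22172*(-4065/3734)) - 19059)*(-17863) = ((9785*I*sqrt(2581)/2581 - 45064590/1867) - 19059)*(-17863) = ((-45064590/1867 + 9785*I*sqrt(2581)/2581) - 19059)*(-17863) = (-80647743/1867 + 9785*I*sqrt(2581)/2581)*(-17863) = 1440610633209/1867 - 174789455*I*sqrt(2581)/2581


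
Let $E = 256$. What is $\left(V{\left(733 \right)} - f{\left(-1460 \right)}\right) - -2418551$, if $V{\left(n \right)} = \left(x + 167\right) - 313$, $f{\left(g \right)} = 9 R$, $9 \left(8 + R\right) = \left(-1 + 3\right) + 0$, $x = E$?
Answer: $2418731$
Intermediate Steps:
$x = 256$
$R = - \frac{70}{9}$ ($R = -8 + \frac{\left(-1 + 3\right) + 0}{9} = -8 + \frac{2 + 0}{9} = -8 + \frac{1}{9} \cdot 2 = -8 + \frac{2}{9} = - \frac{70}{9} \approx -7.7778$)
$f{\left(g \right)} = -70$ ($f{\left(g \right)} = 9 \left(- \frac{70}{9}\right) = -70$)
$V{\left(n \right)} = 110$ ($V{\left(n \right)} = \left(256 + 167\right) - 313 = 423 - 313 = 110$)
$\left(V{\left(733 \right)} - f{\left(-1460 \right)}\right) - -2418551 = \left(110 - -70\right) - -2418551 = \left(110 + 70\right) + 2418551 = 180 + 2418551 = 2418731$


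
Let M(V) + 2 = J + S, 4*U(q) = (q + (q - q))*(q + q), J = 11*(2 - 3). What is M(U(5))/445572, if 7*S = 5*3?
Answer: -19/779751 ≈ -2.4367e-5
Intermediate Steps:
J = -11 (J = 11*(-1) = -11)
S = 15/7 (S = (5*3)/7 = (1/7)*15 = 15/7 ≈ 2.1429)
U(q) = q**2/2 (U(q) = ((q + (q - q))*(q + q))/4 = ((q + 0)*(2*q))/4 = (q*(2*q))/4 = (2*q**2)/4 = q**2/2)
M(V) = -76/7 (M(V) = -2 + (-11 + 15/7) = -2 - 62/7 = -76/7)
M(U(5))/445572 = -76/7/445572 = -76/7*1/445572 = -19/779751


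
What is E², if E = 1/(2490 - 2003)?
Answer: 1/237169 ≈ 4.2164e-6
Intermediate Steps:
E = 1/487 ≈ 0.0020534
E² = (1/487)² = 1/237169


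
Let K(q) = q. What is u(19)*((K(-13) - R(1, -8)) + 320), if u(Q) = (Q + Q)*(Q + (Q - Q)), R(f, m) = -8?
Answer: 227430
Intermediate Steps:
u(Q) = 2*Q² (u(Q) = (2*Q)*(Q + 0) = (2*Q)*Q = 2*Q²)
u(19)*((K(-13) - R(1, -8)) + 320) = (2*19²)*((-13 - 1*(-8)) + 320) = (2*361)*((-13 + 8) + 320) = 722*(-5 + 320) = 722*315 = 227430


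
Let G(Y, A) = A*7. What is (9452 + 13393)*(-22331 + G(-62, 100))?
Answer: -494160195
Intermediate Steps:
G(Y, A) = 7*A
(9452 + 13393)*(-22331 + G(-62, 100)) = (9452 + 13393)*(-22331 + 7*100) = 22845*(-22331 + 700) = 22845*(-21631) = -494160195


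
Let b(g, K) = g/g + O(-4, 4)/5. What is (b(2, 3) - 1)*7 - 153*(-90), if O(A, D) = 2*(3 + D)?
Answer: 68948/5 ≈ 13790.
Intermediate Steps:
O(A, D) = 6 + 2*D
b(g, K) = 19/5 (b(g, K) = g/g + (6 + 2*4)/5 = 1 + (6 + 8)*(⅕) = 1 + 14*(⅕) = 1 + 14/5 = 19/5)
(b(2, 3) - 1)*7 - 153*(-90) = (19/5 - 1)*7 - 153*(-90) = (14/5)*7 + 13770 = 98/5 + 13770 = 68948/5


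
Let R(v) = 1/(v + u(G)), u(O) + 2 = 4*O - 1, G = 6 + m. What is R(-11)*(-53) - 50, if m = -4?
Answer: -247/6 ≈ -41.167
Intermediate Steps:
G = 2 (G = 6 - 4 = 2)
u(O) = -3 + 4*O (u(O) = -2 + (4*O - 1) = -2 + (-1 + 4*O) = -3 + 4*O)
R(v) = 1/(5 + v) (R(v) = 1/(v + (-3 + 4*2)) = 1/(v + (-3 + 8)) = 1/(v + 5) = 1/(5 + v))
R(-11)*(-53) - 50 = -53/(5 - 11) - 50 = -53/(-6) - 50 = -1/6*(-53) - 50 = 53/6 - 50 = -247/6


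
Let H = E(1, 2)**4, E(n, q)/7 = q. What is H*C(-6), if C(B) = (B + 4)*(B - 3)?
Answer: 691488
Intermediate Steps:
E(n, q) = 7*q
H = 38416 (H = (7*2)**4 = 14**4 = 38416)
C(B) = (-3 + B)*(4 + B) (C(B) = (4 + B)*(-3 + B) = (-3 + B)*(4 + B))
H*C(-6) = 38416*(-12 - 6 + (-6)**2) = 38416*(-12 - 6 + 36) = 38416*18 = 691488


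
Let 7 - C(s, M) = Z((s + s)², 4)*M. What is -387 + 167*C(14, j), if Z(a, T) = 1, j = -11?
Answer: 2619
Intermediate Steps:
C(s, M) = 7 - M
-387 + 167*C(14, j) = -387 + 167*(7 - 1*(-11)) = -387 + 167*(7 + 11) = -387 + 167*18 = -387 + 3006 = 2619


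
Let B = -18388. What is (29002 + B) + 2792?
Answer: 13406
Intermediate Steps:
(29002 + B) + 2792 = (29002 - 18388) + 2792 = 10614 + 2792 = 13406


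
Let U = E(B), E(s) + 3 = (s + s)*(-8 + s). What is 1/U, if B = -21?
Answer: 1/1215 ≈ 0.00082305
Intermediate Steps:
E(s) = -3 + 2*s*(-8 + s) (E(s) = -3 + (s + s)*(-8 + s) = -3 + (2*s)*(-8 + s) = -3 + 2*s*(-8 + s))
U = 1215 (U = -3 - 16*(-21) + 2*(-21)² = -3 + 336 + 2*441 = -3 + 336 + 882 = 1215)
1/U = 1/1215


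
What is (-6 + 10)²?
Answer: 16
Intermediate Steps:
(-6 + 10)² = 4² = 16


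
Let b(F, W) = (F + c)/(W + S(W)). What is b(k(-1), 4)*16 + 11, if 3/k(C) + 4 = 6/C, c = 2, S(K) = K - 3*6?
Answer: 207/25 ≈ 8.2800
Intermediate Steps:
S(K) = -18 + K (S(K) = K - 18 = -18 + K)
k(C) = 3/(-4 + 6/C)
b(F, W) = (2 + F)/(-18 + 2*W) (b(F, W) = (F + 2)/(W + (-18 + W)) = (2 + F)/(-18 + 2*W))
b(k(-1), 4)*16 + 11 = ((2 - 3*(-1)/(-6 + 4*(-1)))/(2*(-9 + 4)))*16 + 11 = ((½)*(2 - 3*(-1)/(-6 - 4))/(-5))*16 + 11 = ((½)*(-⅕)*(2 - 3*(-1)/(-10)))*16 + 11 = ((½)*(-⅕)*(2 - 3*(-1)*(-⅒)))*16 + 11 = ((½)*(-⅕)*(2 - 3/10))*16 + 11 = ((½)*(-⅕)*(17/10))*16 + 11 = -17/100*16 + 11 = -68/25 + 11 = 207/25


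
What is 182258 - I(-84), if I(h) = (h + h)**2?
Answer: 154034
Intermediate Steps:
I(h) = 4*h**2 (I(h) = (2*h)**2 = 4*h**2)
182258 - I(-84) = 182258 - 4*(-84)**2 = 182258 - 4*7056 = 182258 - 1*28224 = 182258 - 28224 = 154034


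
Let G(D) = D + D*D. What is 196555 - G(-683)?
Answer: -269251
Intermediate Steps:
G(D) = D + D**2
196555 - G(-683) = 196555 - (-683)*(1 - 683) = 196555 - (-683)*(-682) = 196555 - 1*465806 = 196555 - 465806 = -269251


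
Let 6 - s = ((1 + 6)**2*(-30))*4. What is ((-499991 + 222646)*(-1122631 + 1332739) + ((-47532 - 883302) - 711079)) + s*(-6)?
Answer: -58274080489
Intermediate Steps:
s = 5886 (s = 6 - (1 + 6)**2*(-30)*4 = 6 - 7**2*(-30)*4 = 6 - 49*(-30)*4 = 6 - (-1470)*4 = 6 - 1*(-5880) = 6 + 5880 = 5886)
((-499991 + 222646)*(-1122631 + 1332739) + ((-47532 - 883302) - 711079)) + s*(-6) = ((-499991 + 222646)*(-1122631 + 1332739) + ((-47532 - 883302) - 711079)) + 5886*(-6) = (-277345*210108 + (-930834 - 711079)) - 35316 = (-58272403260 - 1641913) - 35316 = -58274045173 - 35316 = -58274080489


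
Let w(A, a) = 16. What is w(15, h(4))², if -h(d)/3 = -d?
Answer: 256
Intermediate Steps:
h(d) = 3*d (h(d) = -(-3)*d = 3*d)
w(15, h(4))² = 16² = 256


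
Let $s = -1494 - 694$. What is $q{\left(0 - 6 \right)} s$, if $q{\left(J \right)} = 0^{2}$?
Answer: $0$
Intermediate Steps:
$s = -2188$
$q{\left(J \right)} = 0$
$q{\left(0 - 6 \right)} s = 0 \left(-2188\right) = 0$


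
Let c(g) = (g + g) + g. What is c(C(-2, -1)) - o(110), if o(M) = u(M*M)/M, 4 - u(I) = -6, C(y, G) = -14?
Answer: -463/11 ≈ -42.091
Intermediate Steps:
c(g) = 3*g (c(g) = 2*g + g = 3*g)
u(I) = 10 (u(I) = 4 - 1*(-6) = 4 + 6 = 10)
o(M) = 10/M
c(C(-2, -1)) - o(110) = 3*(-14) - 10/110 = -42 - 10/110 = -42 - 1*1/11 = -42 - 1/11 = -463/11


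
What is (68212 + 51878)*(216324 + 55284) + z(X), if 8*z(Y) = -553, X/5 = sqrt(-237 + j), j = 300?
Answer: 260939237207/8 ≈ 3.2617e+10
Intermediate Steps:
X = 15*sqrt(7) (X = 5*sqrt(-237 + 300) = 5*sqrt(63) = 5*(3*sqrt(7)) = 15*sqrt(7) ≈ 39.686)
z(Y) = -553/8 (z(Y) = (1/8)*(-553) = -553/8)
(68212 + 51878)*(216324 + 55284) + z(X) = (68212 + 51878)*(216324 + 55284) - 553/8 = 120090*271608 - 553/8 = 32617404720 - 553/8 = 260939237207/8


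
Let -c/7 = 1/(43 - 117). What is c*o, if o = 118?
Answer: 413/37 ≈ 11.162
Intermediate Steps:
c = 7/74 (c = -7/(43 - 117) = -7/(-74) = -7*(-1/74) = 7/74 ≈ 0.094595)
c*o = (7/74)*118 = 413/37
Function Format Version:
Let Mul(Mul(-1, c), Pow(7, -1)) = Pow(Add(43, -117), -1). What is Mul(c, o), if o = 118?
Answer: Rational(413, 37) ≈ 11.162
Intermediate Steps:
c = Rational(7, 74) (c = Mul(-7, Pow(Add(43, -117), -1)) = Mul(-7, Pow(-74, -1)) = Mul(-7, Rational(-1, 74)) = Rational(7, 74) ≈ 0.094595)
Mul(c, o) = Mul(Rational(7, 74), 118) = Rational(413, 37)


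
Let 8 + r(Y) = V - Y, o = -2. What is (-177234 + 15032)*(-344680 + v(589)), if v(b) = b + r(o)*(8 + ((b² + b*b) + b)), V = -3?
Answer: 1069566800484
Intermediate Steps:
r(Y) = -11 - Y (r(Y) = -8 + (-3 - Y) = -11 - Y)
v(b) = -72 - 18*b² - 8*b (v(b) = b + (-11 - 1*(-2))*(8 + ((b² + b*b) + b)) = b + (-11 + 2)*(8 + ((b² + b²) + b)) = b - 9*(8 + (2*b² + b)) = b - 9*(8 + (b + 2*b²)) = b - 9*(8 + b + 2*b²) = b + (-72 - 18*b² - 9*b) = -72 - 18*b² - 8*b)
(-177234 + 15032)*(-344680 + v(589)) = (-177234 + 15032)*(-344680 + (-72 - 18*589² - 8*589)) = -162202*(-344680 + (-72 - 18*346921 - 4712)) = -162202*(-344680 + (-72 - 6244578 - 4712)) = -162202*(-344680 - 6249362) = -162202*(-6594042) = 1069566800484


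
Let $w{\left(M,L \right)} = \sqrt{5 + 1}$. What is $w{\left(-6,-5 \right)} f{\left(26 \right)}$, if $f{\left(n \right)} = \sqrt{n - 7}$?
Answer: $\sqrt{114} \approx 10.677$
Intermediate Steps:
$f{\left(n \right)} = \sqrt{-7 + n}$
$w{\left(M,L \right)} = \sqrt{6}$
$w{\left(-6,-5 \right)} f{\left(26 \right)} = \sqrt{6} \sqrt{-7 + 26} = \sqrt{6} \sqrt{19} = \sqrt{114}$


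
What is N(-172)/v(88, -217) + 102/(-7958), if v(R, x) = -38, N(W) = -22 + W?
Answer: 384994/75601 ≈ 5.0924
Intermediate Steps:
N(-172)/v(88, -217) + 102/(-7958) = (-22 - 172)/(-38) + 102/(-7958) = -194*(-1/38) + 102*(-1/7958) = 97/19 - 51/3979 = 384994/75601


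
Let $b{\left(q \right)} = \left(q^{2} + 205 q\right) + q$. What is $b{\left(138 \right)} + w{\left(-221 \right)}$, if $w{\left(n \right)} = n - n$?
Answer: $47472$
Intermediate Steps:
$w{\left(n \right)} = 0$
$b{\left(q \right)} = q^{2} + 206 q$
$b{\left(138 \right)} + w{\left(-221 \right)} = 138 \left(206 + 138\right) + 0 = 138 \cdot 344 + 0 = 47472 + 0 = 47472$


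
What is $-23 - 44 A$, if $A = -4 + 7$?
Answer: $-155$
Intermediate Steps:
$A = 3$
$-23 - 44 A = -23 - 132 = -155$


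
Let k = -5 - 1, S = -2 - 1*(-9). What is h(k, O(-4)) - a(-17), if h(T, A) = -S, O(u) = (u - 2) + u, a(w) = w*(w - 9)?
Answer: -449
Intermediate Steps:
a(w) = w*(-9 + w)
S = 7 (S = -2 + 9 = 7)
k = -6
O(u) = -2 + 2*u (O(u) = (-2 + u) + u = -2 + 2*u)
h(T, A) = -7 (h(T, A) = -1*7 = -7)
h(k, O(-4)) - a(-17) = -7 - (-17)*(-9 - 17) = -7 - (-17)*(-26) = -7 - 1*442 = -7 - 442 = -449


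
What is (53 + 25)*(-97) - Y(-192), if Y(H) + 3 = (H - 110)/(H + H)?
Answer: -1452247/192 ≈ -7563.8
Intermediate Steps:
Y(H) = -3 + (-110 + H)/(2*H) (Y(H) = -3 + (H - 110)/(H + H) = -3 + (-110 + H)/((2*H)) = -3 + (-110 + H)*(1/(2*H)) = -3 + (-110 + H)/(2*H))
(53 + 25)*(-97) - Y(-192) = (53 + 25)*(-97) - (-5/2 - 55/(-192)) = 78*(-97) - (-5/2 - 55*(-1/192)) = -7566 - (-5/2 + 55/192) = -7566 - 1*(-425/192) = -7566 + 425/192 = -1452247/192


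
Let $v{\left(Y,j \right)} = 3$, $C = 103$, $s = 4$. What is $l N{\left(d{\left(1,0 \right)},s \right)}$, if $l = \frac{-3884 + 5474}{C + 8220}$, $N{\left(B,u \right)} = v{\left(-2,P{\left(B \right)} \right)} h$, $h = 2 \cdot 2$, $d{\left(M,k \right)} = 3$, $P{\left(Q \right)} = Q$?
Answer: $\frac{19080}{8323} \approx 2.2924$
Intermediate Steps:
$h = 4$
$N{\left(B,u \right)} = 12$ ($N{\left(B,u \right)} = 3 \cdot 4 = 12$)
$l = \frac{1590}{8323}$ ($l = \frac{-3884 + 5474}{103 + 8220} = \frac{1590}{8323} \approx 0.19104$)
$l N{\left(d{\left(1,0 \right)},s \right)} = \frac{1590}{8323} \cdot 12 = \frac{19080}{8323}$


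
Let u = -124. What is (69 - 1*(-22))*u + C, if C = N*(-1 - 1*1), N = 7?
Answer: -11298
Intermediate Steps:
C = -14 (C = 7*(-1 - 1*1) = 7*(-1 - 1) = 7*(-2) = -14)
(69 - 1*(-22))*u + C = (69 - 1*(-22))*(-124) - 14 = (69 + 22)*(-124) - 14 = 91*(-124) - 14 = -11284 - 14 = -11298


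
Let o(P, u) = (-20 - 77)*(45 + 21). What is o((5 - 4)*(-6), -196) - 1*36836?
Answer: -43238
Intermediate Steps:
o(P, u) = -6402 (o(P, u) = -97*66 = -6402)
o((5 - 4)*(-6), -196) - 1*36836 = -6402 - 1*36836 = -6402 - 36836 = -43238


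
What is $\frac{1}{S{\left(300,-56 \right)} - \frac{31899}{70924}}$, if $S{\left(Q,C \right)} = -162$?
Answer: $- \frac{10132}{1645941} \approx -0.0061558$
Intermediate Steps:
$\frac{1}{S{\left(300,-56 \right)} - \frac{31899}{70924}} = \frac{1}{-162 - \frac{31899}{70924}} = \frac{1}{-162 - \frac{4557}{10132}} = \frac{1}{- \frac{1645941}{10132}} = - \frac{10132}{1645941}$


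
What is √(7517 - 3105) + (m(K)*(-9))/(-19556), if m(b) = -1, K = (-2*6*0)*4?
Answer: -9/19556 + 2*√1103 ≈ 66.422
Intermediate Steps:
K = 0 (K = -12*0*4 = 0*4 = 0)
√(7517 - 3105) + (m(K)*(-9))/(-19556) = √(7517 - 3105) - 1*(-9)/(-19556) = √4412 + 9*(-1/19556) = 2*√1103 - 9/19556 = -9/19556 + 2*√1103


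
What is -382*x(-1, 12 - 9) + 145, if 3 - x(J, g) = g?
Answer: 145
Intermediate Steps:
x(J, g) = 3 - g
-382*x(-1, 12 - 9) + 145 = -382*(3 - (12 - 9)) + 145 = -382*(3 - 1*3) + 145 = -382*(3 - 3) + 145 = -382*0 + 145 = 0 + 145 = 145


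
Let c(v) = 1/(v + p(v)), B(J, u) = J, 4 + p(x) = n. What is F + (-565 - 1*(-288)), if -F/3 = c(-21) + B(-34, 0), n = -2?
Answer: -1574/9 ≈ -174.89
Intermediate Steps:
p(x) = -6 (p(x) = -4 - 2 = -6)
c(v) = 1/(-6 + v) (c(v) = 1/(v - 6) = 1/(-6 + v))
F = 919/9 (F = -3*(1/(-6 - 21) - 34) = -3*(1/(-27) - 34) = -3*(-1/27 - 34) = -3*(-919/27) = 919/9 ≈ 102.11)
F + (-565 - 1*(-288)) = 919/9 + (-565 - 1*(-288)) = 919/9 + (-565 + 288) = 919/9 - 277 = -1574/9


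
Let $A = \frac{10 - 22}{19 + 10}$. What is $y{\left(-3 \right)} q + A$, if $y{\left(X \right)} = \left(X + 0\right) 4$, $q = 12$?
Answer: $- \frac{4188}{29} \approx -144.41$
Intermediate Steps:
$y{\left(X \right)} = 4 X$ ($y{\left(X \right)} = X 4 = 4 X$)
$A = - \frac{12}{29} \approx -0.41379$
$y{\left(-3 \right)} q + A = 4 \left(-3\right) 12 - \frac{12}{29} = \left(-12\right) 12 - \frac{12}{29} = -144 - \frac{12}{29} = - \frac{4188}{29}$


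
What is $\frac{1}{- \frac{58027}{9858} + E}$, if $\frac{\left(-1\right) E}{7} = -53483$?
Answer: $\frac{9858}{3690589871} \approx 2.6711 \cdot 10^{-6}$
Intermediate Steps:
$E = 374381$ ($E = \left(-7\right) \left(-53483\right) = 374381$)
$\frac{1}{- \frac{58027}{9858} + E} = \frac{1}{- \frac{58027}{9858} + 374381} = \frac{1}{\frac{3690589871}{9858}} = \frac{9858}{3690589871}$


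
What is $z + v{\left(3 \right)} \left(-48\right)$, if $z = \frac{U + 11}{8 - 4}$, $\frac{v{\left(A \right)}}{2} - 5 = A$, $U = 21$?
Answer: $-760$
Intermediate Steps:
$v{\left(A \right)} = 10 + 2 A$
$z = 8$ ($z = \frac{21 + 11}{8 - 4} = \frac{32}{4} = 32 \cdot \frac{1}{4} = 8$)
$z + v{\left(3 \right)} \left(-48\right) = 8 + \left(10 + 2 \cdot 3\right) \left(-48\right) = 8 + \left(10 + 6\right) \left(-48\right) = 8 + 16 \left(-48\right) = 8 - 768 = -760$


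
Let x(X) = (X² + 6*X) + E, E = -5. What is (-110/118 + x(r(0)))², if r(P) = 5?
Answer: 8381025/3481 ≈ 2407.6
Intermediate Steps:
x(X) = -5 + X² + 6*X (x(X) = (X² + 6*X) - 5 = -5 + X² + 6*X)
(-110/118 + x(r(0)))² = (-110/118 + (-5 + 5² + 6*5))² = (-110*1/118 + (-5 + 25 + 30))² = (-55/59 + 50)² = (2895/59)² = 8381025/3481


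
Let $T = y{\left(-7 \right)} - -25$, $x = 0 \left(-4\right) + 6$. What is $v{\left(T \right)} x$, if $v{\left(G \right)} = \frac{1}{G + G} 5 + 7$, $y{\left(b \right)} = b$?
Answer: $\frac{257}{6} \approx 42.833$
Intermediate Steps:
$x = 6$ ($x = 0 + 6 = 6$)
$T = 18$ ($T = -7 - -25 = -7 + 25 = 18$)
$v{\left(G \right)} = 7 + \frac{5}{2 G}$ ($v{\left(G \right)} = \frac{1}{2 G} 5 + 7 = \frac{5}{2 G} + 7 = 7 + \frac{5}{2 G}$)
$v{\left(T \right)} x = \left(7 + \frac{5}{2 \cdot 18}\right) 6 = \left(7 + \frac{5}{2} \cdot \frac{1}{18}\right) 6 = \left(7 + \frac{5}{36}\right) 6 = \frac{257}{36} \cdot 6 = \frac{257}{6}$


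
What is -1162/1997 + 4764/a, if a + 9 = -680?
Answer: -10314326/1375933 ≈ -7.4962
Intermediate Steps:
a = -689 (a = -9 - 680 = -689)
-1162/1997 + 4764/a = -1162/1997 + 4764/(-689) = -1162*1/1997 + 4764*(-1/689) = -1162/1997 - 4764/689 = -10314326/1375933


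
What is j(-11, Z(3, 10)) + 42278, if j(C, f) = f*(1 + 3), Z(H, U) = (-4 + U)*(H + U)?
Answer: 42590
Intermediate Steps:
j(C, f) = 4*f (j(C, f) = f*4 = 4*f)
j(-11, Z(3, 10)) + 42278 = 4*(10**2 - 4*3 - 4*10 + 3*10) + 42278 = 4*(100 - 12 - 40 + 30) + 42278 = 4*78 + 42278 = 312 + 42278 = 42590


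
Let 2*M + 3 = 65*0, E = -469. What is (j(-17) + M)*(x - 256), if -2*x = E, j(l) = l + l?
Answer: 3053/4 ≈ 763.25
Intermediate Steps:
j(l) = 2*l
M = -3/2 (M = -3/2 + (65*0)/2 = -3/2 + (1/2)*0 = -3/2 + 0 = -3/2 ≈ -1.5000)
x = 469/2 (x = -1/2*(-469) = 469/2 ≈ 234.50)
(j(-17) + M)*(x - 256) = (2*(-17) - 3/2)*(469/2 - 256) = (-34 - 3/2)*(-43/2) = -71/2*(-43/2) = 3053/4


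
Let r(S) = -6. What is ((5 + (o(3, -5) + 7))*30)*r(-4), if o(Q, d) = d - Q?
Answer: -720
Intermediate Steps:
((5 + (o(3, -5) + 7))*30)*r(-4) = ((5 + ((-5 - 1*3) + 7))*30)*(-6) = ((5 + ((-5 - 3) + 7))*30)*(-6) = ((5 + (-8 + 7))*30)*(-6) = ((5 - 1)*30)*(-6) = (4*30)*(-6) = 120*(-6) = -720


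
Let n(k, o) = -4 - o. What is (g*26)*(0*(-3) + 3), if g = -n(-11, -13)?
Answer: -702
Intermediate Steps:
g = -9 (g = -(-4 - 1*(-13)) = -(-4 + 13) = -1*9 = -9)
(g*26)*(0*(-3) + 3) = (-9*26)*(0*(-3) + 3) = -234*(0 + 3) = -234*3 = -702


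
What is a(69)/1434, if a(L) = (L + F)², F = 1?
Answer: 2450/717 ≈ 3.4170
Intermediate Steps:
a(L) = (1 + L)² (a(L) = (L + 1)² = (1 + L)²)
a(69)/1434 = (1 + 69)²/1434 = 70²*(1/1434) = 4900*(1/1434) = 2450/717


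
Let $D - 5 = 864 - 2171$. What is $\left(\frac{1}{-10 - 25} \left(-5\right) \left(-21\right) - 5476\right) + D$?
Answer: $-6781$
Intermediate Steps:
$D = -1302$ ($D = 5 + \left(864 - 2171\right) = 5 - 1307 = -1302$)
$\left(\frac{1}{-10 - 25} \left(-5\right) \left(-21\right) - 5476\right) + D = \left(\frac{1}{-10 - 25} \left(-5\right) \left(-21\right) - 5476\right) - 1302 = \left(\frac{1}{-35} \left(-5\right) \left(-21\right) - 5476\right) - 1302 = \left(\left(- \frac{1}{35}\right) \left(-5\right) \left(-21\right) - 5476\right) - 1302 = \left(\frac{1}{7} \left(-21\right) - 5476\right) - 1302 = \left(-3 - 5476\right) - 1302 = -5479 - 1302 = -6781$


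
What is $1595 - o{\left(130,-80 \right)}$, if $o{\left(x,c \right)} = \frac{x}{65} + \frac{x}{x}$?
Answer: $1592$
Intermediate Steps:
$o{\left(x,c \right)} = 1 + \frac{x}{65}$ ($o{\left(x,c \right)} = x \frac{1}{65} + 1 = \frac{x}{65} + 1 = 1 + \frac{x}{65}$)
$1595 - o{\left(130,-80 \right)} = 1595 - \left(1 + \frac{1}{65} \cdot 130\right) = 1595 - \left(1 + 2\right) = 1595 - 3 = 1592$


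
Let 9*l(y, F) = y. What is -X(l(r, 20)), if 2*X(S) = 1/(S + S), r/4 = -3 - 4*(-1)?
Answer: -9/16 ≈ -0.56250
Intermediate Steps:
r = 4 (r = 4*(-3 - 4*(-1)) = 4*(-3 + 4) = 4*1 = 4)
l(y, F) = y/9
X(S) = 1/(4*S) (X(S) = 1/(2*(S + S)) = 1/(2*((2*S))) = (1/(2*S))/2 = 1/(4*S))
-X(l(r, 20)) = -1/(4*((⅑)*4)) = -1/(4*4/9) = -9/(4*4) = -1*9/16 = -9/16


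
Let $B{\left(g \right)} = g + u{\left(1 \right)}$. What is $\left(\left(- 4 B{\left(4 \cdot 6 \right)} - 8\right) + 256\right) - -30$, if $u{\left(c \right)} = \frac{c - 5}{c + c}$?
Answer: $190$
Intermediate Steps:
$u{\left(c \right)} = \frac{-5 + c}{2 c}$
$B{\left(g \right)} = -2 + g$ ($B{\left(g \right)} = g + \frac{-5 + 1}{2 \cdot 1} = g + \frac{1}{2} \cdot 1 \left(-4\right) = g - 2 = -2 + g$)
$\left(\left(- 4 B{\left(4 \cdot 6 \right)} - 8\right) + 256\right) - -30 = \left(\left(- 4 \left(-2 + 4 \cdot 6\right) - 8\right) + 256\right) - -30 = \left(\left(- 4 \left(-2 + 24\right) - 8\right) + 256\right) + 30 = \left(\left(\left(-4\right) 22 - 8\right) + 256\right) + 30 = \left(\left(-88 - 8\right) + 256\right) + 30 = \left(-96 + 256\right) + 30 = 160 + 30 = 190$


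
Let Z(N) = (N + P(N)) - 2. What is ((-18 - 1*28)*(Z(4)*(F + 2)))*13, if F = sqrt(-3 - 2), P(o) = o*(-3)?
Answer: 11960 + 5980*I*sqrt(5) ≈ 11960.0 + 13372.0*I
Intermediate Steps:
P(o) = -3*o
F = I*sqrt(5) (F = sqrt(-5) = I*sqrt(5) ≈ 2.2361*I)
Z(N) = -2 - 2*N (Z(N) = (N - 3*N) - 2 = -2*N - 2 = -2 - 2*N)
((-18 - 1*28)*(Z(4)*(F + 2)))*13 = ((-18 - 1*28)*((-2 - 2*4)*(I*sqrt(5) + 2)))*13 = ((-18 - 28)*((-2 - 8)*(2 + I*sqrt(5))))*13 = -(-460)*(2 + I*sqrt(5))*13 = -46*(-20 - 10*I*sqrt(5))*13 = (920 + 460*I*sqrt(5))*13 = 11960 + 5980*I*sqrt(5)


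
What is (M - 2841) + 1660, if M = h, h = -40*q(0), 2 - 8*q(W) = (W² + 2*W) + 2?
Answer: -1181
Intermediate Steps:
q(W) = -W/4 - W²/8 (q(W) = ¼ - ((W² + 2*W) + 2)/8 = ¼ - (2 + W² + 2*W)/8 = ¼ + (-¼ - W/4 - W²/8) = -W/4 - W²/8)
h = 0 (h = -(-5)*0*(2 + 0) = -(-5)*0*2 = -40*0 = 0)
M = 0
(M - 2841) + 1660 = (0 - 2841) + 1660 = -2841 + 1660 = -1181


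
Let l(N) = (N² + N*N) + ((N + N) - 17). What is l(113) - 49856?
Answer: -24109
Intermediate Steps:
l(N) = -17 + 2*N + 2*N² (l(N) = (N² + N²) + (2*N - 17) = 2*N² + (-17 + 2*N) = -17 + 2*N + 2*N²)
l(113) - 49856 = (-17 + 2*113 + 2*113²) - 49856 = (-17 + 226 + 2*12769) - 49856 = (-17 + 226 + 25538) - 49856 = 25747 - 49856 = -24109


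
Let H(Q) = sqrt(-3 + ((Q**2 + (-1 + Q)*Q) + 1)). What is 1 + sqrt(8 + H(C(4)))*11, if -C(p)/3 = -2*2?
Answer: 1 + 11*sqrt(8 + sqrt(274)) ≈ 55.506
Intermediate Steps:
C(p) = 12 (C(p) = -(-6)*2 = -3*(-4) = 12)
H(Q) = sqrt(-2 + Q**2 + Q*(-1 + Q)) (H(Q) = sqrt(-3 + ((Q**2 + Q*(-1 + Q)) + 1)) = sqrt(-3 + (1 + Q**2 + Q*(-1 + Q))) = sqrt(-2 + Q**2 + Q*(-1 + Q)))
1 + sqrt(8 + H(C(4)))*11 = 1 + sqrt(8 + sqrt(-2 - 1*12 + 2*12**2))*11 = 1 + sqrt(8 + sqrt(-2 - 12 + 2*144))*11 = 1 + sqrt(8 + sqrt(-2 - 12 + 288))*11 = 1 + sqrt(8 + sqrt(274))*11 = 1 + 11*sqrt(8 + sqrt(274))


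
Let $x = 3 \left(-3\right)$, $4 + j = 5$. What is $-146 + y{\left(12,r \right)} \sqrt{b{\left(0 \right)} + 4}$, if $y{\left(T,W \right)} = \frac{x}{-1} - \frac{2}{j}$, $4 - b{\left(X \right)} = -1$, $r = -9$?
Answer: $-125$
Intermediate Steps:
$j = 1$ ($j = -4 + 5 = 1$)
$x = -9$
$b{\left(X \right)} = 5$ ($b{\left(X \right)} = 4 - -1 = 4 + 1 = 5$)
$y{\left(T,W \right)} = 7$ ($y{\left(T,W \right)} = - \frac{9}{-1} - \frac{2}{1} = \left(-9\right) \left(-1\right) - 2 = 9 - 2 = 7$)
$-146 + y{\left(12,r \right)} \sqrt{b{\left(0 \right)} + 4} = -146 + 7 \sqrt{5 + 4} = -146 + 7 \sqrt{9} = -146 + 7 \cdot 3 = -146 + 21 = -125$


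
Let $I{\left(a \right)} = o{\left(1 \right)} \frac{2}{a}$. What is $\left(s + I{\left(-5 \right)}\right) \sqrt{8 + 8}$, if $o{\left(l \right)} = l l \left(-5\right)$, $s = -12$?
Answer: $-40$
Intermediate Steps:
$o{\left(l \right)} = - 5 l^{2}$ ($o{\left(l \right)} = l^{2} \left(-5\right) = - 5 l^{2}$)
$I{\left(a \right)} = - \frac{10}{a}$ ($I{\left(a \right)} = - 5 \cdot 1^{2} \frac{2}{a} = \left(-5\right) 1 \frac{2}{a} = - 5 \frac{2}{a} = - \frac{10}{a}$)
$\left(s + I{\left(-5 \right)}\right) \sqrt{8 + 8} = \left(-12 - \frac{10}{-5}\right) \sqrt{8 + 8} = \left(-12 - -2\right) \sqrt{16} = \left(-12 + 2\right) 4 = \left(-10\right) 4 = -40$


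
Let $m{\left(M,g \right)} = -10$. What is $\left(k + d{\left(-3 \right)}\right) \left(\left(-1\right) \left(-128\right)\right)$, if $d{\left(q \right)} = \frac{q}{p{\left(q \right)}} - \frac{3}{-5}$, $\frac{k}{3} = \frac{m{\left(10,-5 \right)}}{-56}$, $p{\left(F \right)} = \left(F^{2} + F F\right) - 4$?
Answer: $\frac{4128}{35} \approx 117.94$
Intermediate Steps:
$p{\left(F \right)} = -4 + 2 F^{2}$ ($p{\left(F \right)} = \left(F^{2} + F^{2}\right) - 4 = 2 F^{2} - 4 = -4 + 2 F^{2}$)
$k = \frac{15}{28}$ ($k = 3 \left(- \frac{10}{-56}\right) = 3 \left(\left(-10\right) \left(- \frac{1}{56}\right)\right) = 3 \cdot \frac{5}{28} = \frac{15}{28} \approx 0.53571$)
$d{\left(q \right)} = \frac{3}{5} + \frac{q}{-4 + 2 q^{2}}$ ($d{\left(q \right)} = \frac{q}{-4 + 2 q^{2}} - \frac{3}{-5} = \frac{q}{-4 + 2 q^{2}} - - \frac{3}{5} = \frac{q}{-4 + 2 q^{2}} + \frac{3}{5} = \frac{3}{5} + \frac{q}{-4 + 2 q^{2}}$)
$\left(k + d{\left(-3 \right)}\right) \left(\left(-1\right) \left(-128\right)\right) = \left(\frac{15}{28} + \frac{-12 + 5 \left(-3\right) + 6 \left(-3\right)^{2}}{10 \left(-2 + \left(-3\right)^{2}\right)}\right) \left(\left(-1\right) \left(-128\right)\right) = \left(\frac{15}{28} + \frac{-12 - 15 + 6 \cdot 9}{10 \left(-2 + 9\right)}\right) 128 = \left(\frac{15}{28} + \frac{-12 - 15 + 54}{10 \cdot 7}\right) 128 = \left(\frac{15}{28} + \frac{1}{10} \cdot \frac{1}{7} \cdot 27\right) 128 = \left(\frac{15}{28} + \frac{27}{70}\right) 128 = \frac{129}{140} \cdot 128 = \frac{4128}{35}$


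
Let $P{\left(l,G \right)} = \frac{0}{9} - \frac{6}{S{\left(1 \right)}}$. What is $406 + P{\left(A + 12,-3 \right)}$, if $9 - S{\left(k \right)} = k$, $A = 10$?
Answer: $\frac{1621}{4} \approx 405.25$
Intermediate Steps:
$S{\left(k \right)} = 9 - k$
$P{\left(l,G \right)} = - \frac{3}{4}$ ($P{\left(l,G \right)} = \frac{0}{9} - \frac{6}{9 - 1} = 0 \cdot \frac{1}{9} - \frac{6}{9 - 1} = 0 - \frac{6}{8} = 0 - \frac{3}{4} = - \frac{3}{4}$)
$406 + P{\left(A + 12,-3 \right)} = 406 - \frac{3}{4} = \frac{1621}{4}$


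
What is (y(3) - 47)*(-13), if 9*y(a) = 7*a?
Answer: 1742/3 ≈ 580.67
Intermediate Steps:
y(a) = 7*a/9 (y(a) = (7*a)/9 = 7*a/9)
(y(3) - 47)*(-13) = ((7/9)*3 - 47)*(-13) = (7/3 - 47)*(-13) = -134/3*(-13) = 1742/3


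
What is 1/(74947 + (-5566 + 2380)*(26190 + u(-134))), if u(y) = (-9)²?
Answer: -1/83624459 ≈ -1.1958e-8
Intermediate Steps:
u(y) = 81
1/(74947 + (-5566 + 2380)*(26190 + u(-134))) = 1/(74947 + (-5566 + 2380)*(26190 + 81)) = 1/(74947 - 3186*26271) = 1/(74947 - 83699406) = 1/(-83624459) = -1/83624459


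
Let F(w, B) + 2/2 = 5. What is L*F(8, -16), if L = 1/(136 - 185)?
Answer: -4/49 ≈ -0.081633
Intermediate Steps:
F(w, B) = 4 (F(w, B) = -1 + 5 = 4)
L = -1/49 (L = 1/(-49) = -1/49 ≈ -0.020408)
L*F(8, -16) = -1/49*4 = -4/49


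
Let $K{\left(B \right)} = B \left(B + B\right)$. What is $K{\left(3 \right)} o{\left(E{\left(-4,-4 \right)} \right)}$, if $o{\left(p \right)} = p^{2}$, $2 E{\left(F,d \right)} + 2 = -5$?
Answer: $\frac{441}{2} \approx 220.5$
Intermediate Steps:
$K{\left(B \right)} = 2 B^{2}$ ($K{\left(B \right)} = B 2 B = 2 B^{2}$)
$E{\left(F,d \right)} = - \frac{7}{2}$ ($E{\left(F,d \right)} = -1 + \frac{1}{2} \left(-5\right) = -1 - \frac{5}{2} = - \frac{7}{2}$)
$K{\left(3 \right)} o{\left(E{\left(-4,-4 \right)} \right)} = 2 \cdot 3^{2} \left(- \frac{7}{2}\right)^{2} = 2 \cdot 9 \cdot \frac{49}{4} = 18 \cdot \frac{49}{4} = \frac{441}{2}$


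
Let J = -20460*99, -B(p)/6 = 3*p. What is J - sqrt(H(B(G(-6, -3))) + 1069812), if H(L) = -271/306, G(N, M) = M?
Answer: -2025540 - sqrt(11130314834)/102 ≈ -2.0266e+6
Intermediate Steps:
B(p) = -18*p
H(L) = -271/306 (H(L) = -271*1/306 = -271/306)
J = -2025540
J - sqrt(H(B(G(-6, -3))) + 1069812) = -2025540 - sqrt(-271/306 + 1069812) = -2025540 - sqrt(327362201/306) = -2025540 - sqrt(11130314834)/102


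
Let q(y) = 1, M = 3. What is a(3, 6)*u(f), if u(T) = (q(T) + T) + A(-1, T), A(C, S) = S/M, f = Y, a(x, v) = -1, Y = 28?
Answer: -115/3 ≈ -38.333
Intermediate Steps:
f = 28
A(C, S) = S/3
u(T) = 1 + 4*T/3 (u(T) = (1 + T) + T/3 = 1 + 4*T/3)
a(3, 6)*u(f) = -(1 + (4/3)*28) = -(1 + 112/3) = -1*115/3 = -115/3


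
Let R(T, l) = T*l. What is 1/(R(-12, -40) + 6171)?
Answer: 1/6651 ≈ 0.00015035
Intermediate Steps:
1/(R(-12, -40) + 6171) = 1/(-12*(-40) + 6171) = 1/(480 + 6171) = 1/6651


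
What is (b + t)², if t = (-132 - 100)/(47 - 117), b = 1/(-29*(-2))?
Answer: 45738169/4120900 ≈ 11.099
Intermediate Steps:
b = 1/58 ≈ 0.017241
t = 116/35 (t = -232/(-70) = -232*(-1/70) = 116/35 ≈ 3.3143)
(b + t)² = (1/58 + 116/35)² = (6763/2030)² = 45738169/4120900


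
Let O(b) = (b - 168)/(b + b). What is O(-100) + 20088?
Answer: 1004467/50 ≈ 20089.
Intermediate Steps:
O(b) = (-168 + b)/(2*b) (O(b) = (-168 + b)/((2*b)) = (-168 + b)*(1/(2*b)) = (-168 + b)/(2*b))
O(-100) + 20088 = (½)*(-168 - 100)/(-100) + 20088 = (½)*(-1/100)*(-268) + 20088 = 67/50 + 20088 = 1004467/50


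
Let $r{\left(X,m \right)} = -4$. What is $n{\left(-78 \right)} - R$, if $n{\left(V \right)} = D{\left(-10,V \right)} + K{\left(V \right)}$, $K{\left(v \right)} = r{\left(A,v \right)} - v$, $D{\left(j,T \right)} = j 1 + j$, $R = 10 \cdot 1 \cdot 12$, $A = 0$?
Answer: $-66$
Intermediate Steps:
$R = 120$ ($R = 10 \cdot 12 = 120$)
$D{\left(j,T \right)} = 2 j$ ($D{\left(j,T \right)} = j + j = 2 j$)
$K{\left(v \right)} = -4 - v$
$n{\left(V \right)} = -24 - V$ ($n{\left(V \right)} = 2 \left(-10\right) - \left(4 + V\right) = -20 - \left(4 + V\right) = -24 - V$)
$n{\left(-78 \right)} - R = \left(-24 - -78\right) - 120 = \left(-24 + 78\right) - 120 = 54 - 120 = -66$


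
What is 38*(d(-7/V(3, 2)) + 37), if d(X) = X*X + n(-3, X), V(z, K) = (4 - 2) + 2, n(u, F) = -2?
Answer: 11571/8 ≈ 1446.4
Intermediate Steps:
V(z, K) = 4 (V(z, K) = 2 + 2 = 4)
d(X) = -2 + X² (d(X) = X*X - 2 = X² - 2 = -2 + X²)
38*(d(-7/V(3, 2)) + 37) = 38*((-2 + (-7/4)²) + 37) = 38*((-2 + 49/16) + 37) = 38*(17/16 + 37) = 38*(609/16) = 11571/8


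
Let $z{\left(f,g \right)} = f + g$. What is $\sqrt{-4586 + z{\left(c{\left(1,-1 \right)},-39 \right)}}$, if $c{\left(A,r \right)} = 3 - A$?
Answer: $i \sqrt{4623} \approx 67.993 i$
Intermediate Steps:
$\sqrt{-4586 + z{\left(c{\left(1,-1 \right)},-39 \right)}} = \sqrt{-4586 + \left(\left(3 - 1\right) - 39\right)} = \sqrt{-4586 + \left(2 - 39\right)} = \sqrt{-4586 - 37} = \sqrt{-4623} = i \sqrt{4623}$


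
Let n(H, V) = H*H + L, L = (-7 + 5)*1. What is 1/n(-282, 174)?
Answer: 1/79522 ≈ 1.2575e-5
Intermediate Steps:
L = -2 (L = -2*1 = -2)
n(H, V) = -2 + H**2 (n(H, V) = H*H - 2 = H**2 - 2 = -2 + H**2)
1/n(-282, 174) = 1/(-2 + (-282)**2) = 1/(-2 + 79524) = 1/79522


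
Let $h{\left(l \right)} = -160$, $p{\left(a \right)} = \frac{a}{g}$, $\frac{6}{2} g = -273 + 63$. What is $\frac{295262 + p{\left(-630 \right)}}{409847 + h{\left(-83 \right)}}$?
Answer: $\frac{295271}{409687} \approx 0.72072$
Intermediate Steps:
$g = -70$ ($g = \frac{-273 + 63}{3} = \frac{1}{3} \left(-210\right) = -70$)
$p{\left(a \right)} = - \frac{a}{70}$ ($p{\left(a \right)} = \frac{a}{-70} = a \left(- \frac{1}{70}\right) = - \frac{a}{70}$)
$\frac{295262 + p{\left(-630 \right)}}{409847 + h{\left(-83 \right)}} = \frac{295262 - -9}{409847 - 160} = \frac{295262 + 9}{409687} = 295271 \cdot \frac{1}{409687} = \frac{295271}{409687}$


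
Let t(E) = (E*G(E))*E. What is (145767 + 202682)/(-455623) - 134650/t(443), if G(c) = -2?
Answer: -37707949326/89415558127 ≈ -0.42172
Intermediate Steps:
t(E) = -2*E**2 (t(E) = (E*(-2))*E = (-2*E)*E = -2*E**2)
(145767 + 202682)/(-455623) - 134650/t(443) = (145767 + 202682)/(-455623) - 134650/((-2*443**2)) = 348449*(-1/455623) - 134650/((-2*196249)) = -348449/455623 - 134650/(-392498) = -348449/455623 - 134650*(-1/392498) = -348449/455623 + 67325/196249 = -37707949326/89415558127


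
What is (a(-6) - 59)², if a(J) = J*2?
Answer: 5041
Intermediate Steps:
a(J) = 2*J
(a(-6) - 59)² = (2*(-6) - 59)² = (-12 - 59)² = (-71)² = 5041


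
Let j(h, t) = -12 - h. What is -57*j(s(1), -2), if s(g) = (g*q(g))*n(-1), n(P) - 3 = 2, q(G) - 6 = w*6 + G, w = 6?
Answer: 12939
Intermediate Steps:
q(G) = 42 + G (q(G) = 6 + (6*6 + G) = 6 + (36 + G) = 42 + G)
n(P) = 5 (n(P) = 3 + 2 = 5)
s(g) = 5*g*(42 + g) (s(g) = (g*(42 + g))*5 = 5*g*(42 + g))
-57*j(s(1), -2) = -57*(-12 - 5*(42 + 1)) = -57*(-12 - 5*43) = -57*(-12 - 1*215) = -57*(-12 - 215) = -57*(-227) = 12939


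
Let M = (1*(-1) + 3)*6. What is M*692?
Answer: 8304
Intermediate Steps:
M = 12 (M = (-1 + 3)*6 = 2*6 = 12)
M*692 = 12*692 = 8304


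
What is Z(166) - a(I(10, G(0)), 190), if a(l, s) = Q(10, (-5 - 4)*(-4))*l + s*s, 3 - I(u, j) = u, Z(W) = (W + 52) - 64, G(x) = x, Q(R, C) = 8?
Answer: -35890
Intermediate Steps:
Z(W) = -12 + W (Z(W) = (52 + W) - 64 = -12 + W)
I(u, j) = 3 - u
a(l, s) = s² + 8*l (a(l, s) = 8*l + s*s = 8*l + s² = s² + 8*l)
Z(166) - a(I(10, G(0)), 190) = (-12 + 166) - (190² + 8*(3 - 1*10)) = 154 - (36100 + 8*(3 - 10)) = 154 - (36100 + 8*(-7)) = 154 - (36100 - 56) = 154 - 1*36044 = 154 - 36044 = -35890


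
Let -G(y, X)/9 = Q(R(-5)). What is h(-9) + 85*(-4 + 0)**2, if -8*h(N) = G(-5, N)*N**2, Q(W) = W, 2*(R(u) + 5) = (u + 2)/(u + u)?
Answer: 146887/160 ≈ 918.04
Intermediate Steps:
R(u) = -5 + (2 + u)/(4*u) (R(u) = -5 + ((u + 2)/(u + u))/2 = -5 + ((2 + u)/((2*u)))/2 = -5 + ((2 + u)*(1/(2*u)))/2 = -5 + ((2 + u)/(2*u))/2 = -5 + (2 + u)/(4*u))
G(y, X) = 873/20 (G(y, X) = -9*(2 - 19*(-5))/(4*(-5)) = -9*(-1)*(2 + 95)/(4*5) = -9*(-1)*97/(4*5) = -9*(-97/20) = 873/20)
h(N) = -873*N**2/160
h(-9) + 85*(-4 + 0)**2 = -873/160*(-9)**2 + 85*(-4 + 0)**2 = -873/160*81 + 85*(-4)**2 = -70713/160 + 85*16 = -70713/160 + 1360 = 146887/160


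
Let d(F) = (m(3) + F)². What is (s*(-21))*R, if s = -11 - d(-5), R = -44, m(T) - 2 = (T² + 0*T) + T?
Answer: -85008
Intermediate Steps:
m(T) = 2 + T + T² (m(T) = 2 + ((T² + 0*T) + T) = 2 + ((T² + 0) + T) = 2 + (T² + T) = 2 + (T + T²) = 2 + T + T²)
d(F) = (14 + F)² (d(F) = ((2 + 3 + 3²) + F)² = ((2 + 3 + 9) + F)² = (14 + F)²)
s = -92 (s = -11 - (14 - 5)² = -11 - 1*9² = -11 - 1*81 = -11 - 81 = -92)
(s*(-21))*R = -92*(-21)*(-44) = 1932*(-44) = -85008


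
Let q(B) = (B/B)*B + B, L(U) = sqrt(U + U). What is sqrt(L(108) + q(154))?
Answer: sqrt(308 + 6*sqrt(6)) ≈ 17.964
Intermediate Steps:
L(U) = sqrt(2)*sqrt(U) (L(U) = sqrt(2*U) = sqrt(2)*sqrt(U))
q(B) = 2*B (q(B) = 1*B + B = B + B = 2*B)
sqrt(L(108) + q(154)) = sqrt(sqrt(2)*sqrt(108) + 2*154) = sqrt(sqrt(2)*(6*sqrt(3)) + 308) = sqrt(6*sqrt(6) + 308) = sqrt(308 + 6*sqrt(6))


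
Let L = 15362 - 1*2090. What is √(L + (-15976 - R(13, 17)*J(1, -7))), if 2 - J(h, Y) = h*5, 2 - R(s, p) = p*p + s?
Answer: 2*I*√901 ≈ 60.033*I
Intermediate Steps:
R(s, p) = 2 - s - p² (R(s, p) = 2 - (p*p + s) = 2 - (p² + s) = 2 - (s + p²) = 2 + (-s - p²) = 2 - s - p²)
L = 13272 (L = 15362 - 2090 = 13272)
J(h, Y) = 2 - 5*h (J(h, Y) = 2 - h*5 = 2 - 5*h)
√(L + (-15976 - R(13, 17)*J(1, -7))) = √(13272 + (-15976 - (2 - 1*13 - 1*17²)*(2 - 5*1))) = √(13272 + (-15976 - (2 - 13 - 1*289)*(2 - 5))) = √(13272 + (-15976 - (2 - 13 - 289)*(-3))) = √(13272 + (-15976 - (-300)*(-3))) = √(13272 + (-15976 - 1*900)) = √(13272 + (-15976 - 900)) = √(13272 - 16876) = √(-3604) = 2*I*√901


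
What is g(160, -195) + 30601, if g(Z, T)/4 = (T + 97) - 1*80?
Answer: 29889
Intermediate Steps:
g(Z, T) = 68 + 4*T (g(Z, T) = 4*((T + 97) - 1*80) = 4*((97 + T) - 80) = 4*(17 + T) = 68 + 4*T)
g(160, -195) + 30601 = (68 + 4*(-195)) + 30601 = (68 - 780) + 30601 = -712 + 30601 = 29889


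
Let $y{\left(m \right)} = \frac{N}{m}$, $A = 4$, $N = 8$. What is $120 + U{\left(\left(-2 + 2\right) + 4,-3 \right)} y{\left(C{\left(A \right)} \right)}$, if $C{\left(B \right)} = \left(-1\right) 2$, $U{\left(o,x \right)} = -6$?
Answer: $144$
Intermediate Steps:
$C{\left(B \right)} = -2$
$y{\left(m \right)} = \frac{8}{m}$
$120 + U{\left(\left(-2 + 2\right) + 4,-3 \right)} y{\left(C{\left(A \right)} \right)} = 120 - 6 \frac{8}{-2} = 120 - 6 \cdot 8 \left(- \frac{1}{2}\right) = 120 - -24 = 120 + 24 = 144$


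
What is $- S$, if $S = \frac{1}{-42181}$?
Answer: $\frac{1}{42181} \approx 2.3707 \cdot 10^{-5}$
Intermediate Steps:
$S = - \frac{1}{42181} \approx -2.3707 \cdot 10^{-5}$
$- S = \left(-1\right) \left(- \frac{1}{42181}\right) = \frac{1}{42181}$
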